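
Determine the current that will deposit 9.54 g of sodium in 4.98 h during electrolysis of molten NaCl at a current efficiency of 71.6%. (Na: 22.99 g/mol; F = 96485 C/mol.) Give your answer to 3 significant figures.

n(Na) = 9.54 / 22.99 = 0.4150 mol
Na⁺ + e⁻ → Na, so n(e⁻) = 0.4150 mol
Q = 0.4150 × 96485 / 0.716 = 55920 C
I = Q / t = 55920 / 17928 s = 3.12 A

3.12 A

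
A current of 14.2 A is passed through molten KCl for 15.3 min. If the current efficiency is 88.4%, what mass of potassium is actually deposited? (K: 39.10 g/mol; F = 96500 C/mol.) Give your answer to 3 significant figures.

4.67 g

Q = 14.2 × 918 = 13040 C
n(e⁻) = 13040 / 96500 = 0.1351 mol
K⁺ + e⁻ → K, so theoretical m(K) = 0.1351 × 39.10 = 5.282 g
Actual mass = 88.4% × 5.282 = 4.67 g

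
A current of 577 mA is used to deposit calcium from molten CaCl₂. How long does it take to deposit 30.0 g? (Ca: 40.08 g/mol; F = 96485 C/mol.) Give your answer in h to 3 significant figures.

69.5 h

n(Ca) = 30.0 / 40.08 = 0.7485 mol
Ca²⁺ + 2e⁻ → Ca, so n(e⁻) = 2 × 0.7485 = 1.497 mol
Q = 1.497 × 96485 = 1.444×10^5 C
t = Q / I = 1.444×10^5 / 0.577 = 2.503×10^5 s = 69.5 h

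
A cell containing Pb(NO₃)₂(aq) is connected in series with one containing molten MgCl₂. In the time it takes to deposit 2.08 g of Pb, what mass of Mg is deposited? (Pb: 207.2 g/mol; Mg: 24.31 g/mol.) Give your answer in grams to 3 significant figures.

n(Pb) = 2.08 / 207.2 = 0.01004 mol
Pb²⁺ + 2e⁻ → Pb, so n(e⁻) = 2 × 0.01004 = 0.02008 mol
Same current for the same time ⇒ same n(e⁻) = 0.02008 mol in both cells.
Mg²⁺ + 2e⁻ → Mg, so n(Mg) = 0.02008 / 2 = 0.01004 mol
m(Mg) = 0.01004 × 24.31 = 0.244 g

0.244 g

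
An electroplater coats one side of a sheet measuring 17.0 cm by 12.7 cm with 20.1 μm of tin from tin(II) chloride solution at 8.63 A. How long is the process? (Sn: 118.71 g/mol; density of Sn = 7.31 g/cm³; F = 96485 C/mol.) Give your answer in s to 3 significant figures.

Plated area = 17.0 × 12.7 = 215.9 cm²
Volume = 215.9 × 20.1×10⁻⁴ cm = 0.4340 cm³
m(Sn) = 0.4340 × 7.31 = 3.173 g
n(Sn) = 3.173 / 118.71 = 0.02673 mol; n(e⁻) = 2 × 0.02673 = 0.05346 mol
Q = 0.05346 × 96485 = 5158 C
t = 5158 / 8.63 = 597.7 s

598 s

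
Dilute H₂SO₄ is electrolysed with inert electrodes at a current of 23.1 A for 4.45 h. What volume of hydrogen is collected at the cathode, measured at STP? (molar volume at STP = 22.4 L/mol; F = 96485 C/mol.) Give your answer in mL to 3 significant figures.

Charge passed = 23.1 × 16020 = 3.701×10^5 C
n(e⁻) = Q/F = 3.701×10^5/96485 = 3.836 mol
2H⁺ + 2e⁻ → H₂, so n(H₂) = 3.836 / 2 = 1.918 mol
V = 1.918 × 22.4 = 42.96 L
= 43000 mL

43000 mL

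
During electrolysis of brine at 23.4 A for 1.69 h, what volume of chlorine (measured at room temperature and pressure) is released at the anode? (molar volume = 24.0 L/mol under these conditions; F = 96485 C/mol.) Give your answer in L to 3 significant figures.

17.7 L

Q = 23.4 A × 6084 s = 1.424×10^5 C
Moles of electrons = 1.424×10^5 / 96485 = 1.476 mol
2Cl⁻ → Cl₂ + 2e⁻, so n(Cl₂) = 1.476 / 2 = 0.7380 mol
V = 0.7380 × 24.0 = 17.71 L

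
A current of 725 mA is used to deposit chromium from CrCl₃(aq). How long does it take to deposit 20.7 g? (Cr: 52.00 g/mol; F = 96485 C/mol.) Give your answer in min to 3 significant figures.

n(Cr) = 20.7 / 52.00 = 0.3981 mol
Cr³⁺ + 3e⁻ → Cr, so n(e⁻) = 3 × 0.3981 = 1.194 mol
Q = 1.194 × 96485 = 1.152×10^5 C
t = Q / I = 1.152×10^5 / 0.725 = 1.589×10^5 s = 2650 min

2650 min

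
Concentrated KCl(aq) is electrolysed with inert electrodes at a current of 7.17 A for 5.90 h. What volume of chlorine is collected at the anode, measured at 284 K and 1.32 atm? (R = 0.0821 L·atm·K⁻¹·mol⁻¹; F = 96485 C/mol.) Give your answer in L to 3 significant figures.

Charge passed = 7.17 × 21240 = 1.523×10^5 C
n(e⁻) = Q/F = 1.523×10^5/96485 = 1.578 mol
2Cl⁻ → Cl₂ + 2e⁻, so n(Cl₂) = 1.578 / 2 = 0.7890 mol
V = nRT/P = 0.7890 × 0.0821 × 284 / 1.32 = 13.94 L

13.9 L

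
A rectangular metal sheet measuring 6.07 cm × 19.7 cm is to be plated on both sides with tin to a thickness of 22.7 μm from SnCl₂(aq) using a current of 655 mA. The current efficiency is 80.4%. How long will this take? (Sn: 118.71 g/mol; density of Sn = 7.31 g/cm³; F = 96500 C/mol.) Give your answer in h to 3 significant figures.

3.40 h

Plated area = 2 × 6.07 × 19.7 = 239.2 cm²
Volume = 239.2 × 22.7×10⁻⁴ cm = 0.5430 cm³
m(Sn) = 0.5430 × 7.31 = 3.969 g
n(Sn) = 3.969 / 118.71 = 0.03343 mol; n(e⁻) = 2 × 0.03343 = 0.06686 mol
Q = 0.06686 × 96500 / 0.804 = 8025 C
t = 8025 / 0.655 = 12250 s = 3.40 h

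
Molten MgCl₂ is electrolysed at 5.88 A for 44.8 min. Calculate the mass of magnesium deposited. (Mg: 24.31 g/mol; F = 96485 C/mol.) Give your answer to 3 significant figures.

Q = 5.88 A × 2688 s = 15810 C
n(e⁻) = 15810 / 96485 = 0.1639 mol
Mg²⁺ + 2e⁻ → Mg, so n(Mg) = 0.1639 / 2 = 0.08195 mol
m = 0.08195 × 24.31 = 1.99 g

1.99 g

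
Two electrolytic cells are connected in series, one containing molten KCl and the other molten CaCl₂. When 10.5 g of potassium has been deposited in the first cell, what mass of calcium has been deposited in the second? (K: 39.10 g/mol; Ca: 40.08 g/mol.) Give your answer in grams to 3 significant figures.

n(K) = 10.5 / 39.10 = 0.2685 mol
K⁺ + e⁻ → K, so n(e⁻) = 0.2685 mol
Same current for the same time ⇒ same n(e⁻) = 0.2685 mol in both cells.
Ca²⁺ + 2e⁻ → Ca, so n(Ca) = 0.2685 / 2 = 0.1343 mol
m(Ca) = 0.1343 × 40.08 = 5.38 g

5.38 g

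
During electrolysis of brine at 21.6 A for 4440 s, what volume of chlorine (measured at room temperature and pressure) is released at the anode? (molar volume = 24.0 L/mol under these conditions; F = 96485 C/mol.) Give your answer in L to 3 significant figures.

11.9 L

Q = It = 21.6 × 4440 = 95900 C
n(e⁻) = Q/F = 95900/96485 = 0.9939 mol
2Cl⁻ → Cl₂ + 2e⁻, so n(Cl₂) = 0.9939 / 2 = 0.4970 mol
V = 0.4970 × 24.0 = 11.93 L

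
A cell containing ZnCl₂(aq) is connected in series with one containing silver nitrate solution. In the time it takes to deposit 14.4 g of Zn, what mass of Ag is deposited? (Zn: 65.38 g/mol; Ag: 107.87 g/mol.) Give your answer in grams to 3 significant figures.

47.5 g

n(Zn) = 14.4 / 65.38 = 0.2203 mol
Zn²⁺ + 2e⁻ → Zn, so n(e⁻) = 2 × 0.2203 = 0.4406 mol
Same current for the same time ⇒ same n(e⁻) = 0.4406 mol in both cells.
Ag⁺ + e⁻ → Ag, so n(Ag) = 0.4406 mol
m(Ag) = 0.4406 × 107.87 = 47.5 g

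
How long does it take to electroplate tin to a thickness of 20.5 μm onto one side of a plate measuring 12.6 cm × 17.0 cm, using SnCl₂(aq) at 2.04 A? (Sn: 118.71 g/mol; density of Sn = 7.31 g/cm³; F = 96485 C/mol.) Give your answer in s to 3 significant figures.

2560 s

Plated area = 12.6 × 17.0 = 214.2 cm²
Volume = 214.2 × 20.5×10⁻⁴ cm = 0.4391 cm³
m(Sn) = 0.4391 × 7.31 = 3.210 g
n(Sn) = 3.210 / 118.71 = 0.02704 mol; n(e⁻) = 2 × 0.02704 = 0.05408 mol
Q = 0.05408 × 96485 = 5218 C
t = 5218 / 2.04 = 2558 s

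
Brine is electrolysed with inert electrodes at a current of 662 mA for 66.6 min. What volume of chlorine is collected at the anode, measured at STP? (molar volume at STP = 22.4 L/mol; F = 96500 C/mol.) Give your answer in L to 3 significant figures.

0.307 L

Q = It = 0.662 × 3996 = 2645 C
n(e⁻) = Q/F = 2645/96500 = 0.02741 mol
2Cl⁻ → Cl₂ + 2e⁻, so n(Cl₂) = 0.02741 / 2 = 0.01371 mol
V = 0.01371 × 22.4 = 0.3071 L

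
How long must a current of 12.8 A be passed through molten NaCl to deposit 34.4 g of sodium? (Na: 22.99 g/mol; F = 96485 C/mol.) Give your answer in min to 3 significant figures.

188 min

n(Na) = 34.4 / 22.99 = 1.496 mol
Na⁺ + e⁻ → Na, so n(e⁻) = 1.496 mol
Q = 1.496 × 96485 = 1.443×10^5 C
t = Q / I = 1.443×10^5 / 12.8 = 11270 s = 188 min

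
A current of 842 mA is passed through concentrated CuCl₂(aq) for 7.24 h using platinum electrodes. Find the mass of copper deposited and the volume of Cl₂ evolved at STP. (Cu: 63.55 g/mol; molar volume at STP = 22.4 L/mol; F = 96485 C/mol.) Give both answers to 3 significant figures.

Q = 0.842 × 26064 = 21950 C; n(e⁻) = 21950 / 96485 = 0.2275 mol
Cathode: Cu²⁺ + 2e⁻ → Cu → n(Cu) = 0.2275/2 = 0.1138 mol → 7.23 g
Anode: 2Cl⁻ → Cl₂ + 2e⁻ → n(Cl₂) = 0.2275/2 = 0.1138 mol → 2.55 L

7.23 g Cu; 2.55 L Cl₂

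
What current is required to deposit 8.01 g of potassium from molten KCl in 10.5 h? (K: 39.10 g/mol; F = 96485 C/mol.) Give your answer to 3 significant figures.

0.523 A

n(K) = 8.01 / 39.10 = 0.2049 mol
K⁺ + e⁻ → K, so n(e⁻) = 0.2049 mol
Q = 0.2049 × 96485 = 19770 C
I = Q / t = 19770 / 37800 s = 0.523 A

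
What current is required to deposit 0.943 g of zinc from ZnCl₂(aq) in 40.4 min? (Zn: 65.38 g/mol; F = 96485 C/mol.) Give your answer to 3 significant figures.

n(Zn) = 0.943 / 65.38 = 0.01442 mol
Zn²⁺ + 2e⁻ → Zn, so n(e⁻) = 2 × 0.01442 = 0.02884 mol
Q = 0.02884 × 96485 = 2783 C
I = Q / t = 2783 / 2424 s = 1.15 A

1.15 A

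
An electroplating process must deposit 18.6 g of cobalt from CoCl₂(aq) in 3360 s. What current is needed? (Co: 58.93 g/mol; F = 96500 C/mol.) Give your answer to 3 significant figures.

n(Co) = 18.6 / 58.93 = 0.3156 mol
Co²⁺ + 2e⁻ → Co, so n(e⁻) = 2 × 0.3156 = 0.6312 mol
Q = 0.6312 × 96500 = 60910 C
I = Q / t = 60910 / 3360 s = 18.1 A

18.1 A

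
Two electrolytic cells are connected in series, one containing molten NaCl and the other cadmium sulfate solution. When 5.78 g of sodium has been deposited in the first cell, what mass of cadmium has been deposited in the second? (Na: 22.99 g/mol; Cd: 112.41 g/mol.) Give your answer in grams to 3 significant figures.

n(Na) = 5.78 / 22.99 = 0.2514 mol
Na⁺ + e⁻ → Na, so n(e⁻) = 0.2514 mol
In series, the same 0.2514 mol of electrons flows through the second cell.
Cd²⁺ + 2e⁻ → Cd, so n(Cd) = 0.2514 / 2 = 0.1257 mol
m(Cd) = 0.1257 × 112.41 = 14.1 g

14.1 g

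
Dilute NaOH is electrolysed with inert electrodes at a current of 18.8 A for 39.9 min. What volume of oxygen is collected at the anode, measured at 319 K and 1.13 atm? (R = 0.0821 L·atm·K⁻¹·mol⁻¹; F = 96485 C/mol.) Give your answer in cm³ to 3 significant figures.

2700 cm³

Q = 18.8 A × 2394 s = 45010 C
n(e⁻) = 45010 / 96485 = 0.4665 mol
2H₂O → O₂ + 4H⁺ + 4e⁻, so n(O₂) = 0.4665 / 4 = 0.1166 mol
V = nRT/P = 0.1166 × 0.0821 × 319 / 1.13 = 2.702 L
= 2700 cm³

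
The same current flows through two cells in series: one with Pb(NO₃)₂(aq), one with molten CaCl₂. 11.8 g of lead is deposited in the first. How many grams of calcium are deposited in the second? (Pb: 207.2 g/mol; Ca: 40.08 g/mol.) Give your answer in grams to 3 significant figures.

2.28 g

n(Pb) = 11.8 / 207.2 = 0.05695 mol
Pb²⁺ + 2e⁻ → Pb, so n(e⁻) = 2 × 0.05695 = 0.1139 mol
The cells are in series, so the same charge (and hence the same n(e⁻) = 0.1139 mol) passes through both.
Ca²⁺ + 2e⁻ → Ca, so n(Ca) = 0.1139 / 2 = 0.05695 mol
m(Ca) = 0.05695 × 40.08 = 2.28 g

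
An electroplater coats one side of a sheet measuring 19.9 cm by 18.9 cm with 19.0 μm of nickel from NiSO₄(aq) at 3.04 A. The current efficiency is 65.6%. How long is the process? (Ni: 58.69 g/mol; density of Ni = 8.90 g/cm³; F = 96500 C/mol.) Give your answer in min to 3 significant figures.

175 min

Plated area = 19.9 × 18.9 = 376.1 cm²
Volume = 376.1 × 19.0×10⁻⁴ cm = 0.7146 cm³
m(Ni) = 0.7146 × 8.90 = 6.360 g
n(Ni) = 6.360 / 58.69 = 0.1084 mol; n(e⁻) = 2 × 0.1084 = 0.2168 mol
Q = 0.2168 × 96500 / 0.656 = 31890 C
t = 31890 / 3.04 = 10490 s = 175 min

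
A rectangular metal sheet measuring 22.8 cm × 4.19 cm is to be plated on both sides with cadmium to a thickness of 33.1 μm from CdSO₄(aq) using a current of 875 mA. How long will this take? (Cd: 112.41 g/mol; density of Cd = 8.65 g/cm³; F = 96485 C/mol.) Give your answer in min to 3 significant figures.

Plated area = 2 × 22.8 × 4.19 = 191.1 cm²
Volume = 191.1 × 33.1×10⁻⁴ cm = 0.6325 cm³
m(Cd) = 0.6325 × 8.65 = 5.471 g
n(Cd) = 5.471 / 112.41 = 0.04867 mol; n(e⁻) = 2 × 0.04867 = 0.09734 mol
Q = 0.09734 × 96485 = 9392 C
t = 9392 / 0.875 = 10730 s = 179 min

179 min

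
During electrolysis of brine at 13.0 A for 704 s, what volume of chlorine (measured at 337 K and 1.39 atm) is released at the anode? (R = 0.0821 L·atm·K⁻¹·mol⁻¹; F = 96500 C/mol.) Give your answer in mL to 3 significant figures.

944 mL

Charge passed = 13.0 × 704 = 9152 C
n(e⁻) = Q/F = 9152/96500 = 0.09484 mol
2Cl⁻ → Cl₂ + 2e⁻, so n(Cl₂) = 0.09484 / 2 = 0.04742 mol
V = nRT/P = 0.04742 × 0.0821 × 337 / 1.39 = 0.9439 L
= 944 mL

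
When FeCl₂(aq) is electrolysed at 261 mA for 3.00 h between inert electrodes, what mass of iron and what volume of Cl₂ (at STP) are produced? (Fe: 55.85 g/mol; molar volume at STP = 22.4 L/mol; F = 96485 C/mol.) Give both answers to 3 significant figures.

Q = 0.261 × 10800 = 2819 C; n(e⁻) = 2819 / 96485 = 0.02922 mol
Cathode: Fe²⁺ + 2e⁻ → Fe → n(Fe) = 0.02922/2 = 0.01461 mol → 0.816 g
Anode: 2Cl⁻ → Cl₂ + 2e⁻ → n(Cl₂) = 0.02922/2 = 0.01461 mol → 0.327 L

0.816 g Fe; 0.327 L Cl₂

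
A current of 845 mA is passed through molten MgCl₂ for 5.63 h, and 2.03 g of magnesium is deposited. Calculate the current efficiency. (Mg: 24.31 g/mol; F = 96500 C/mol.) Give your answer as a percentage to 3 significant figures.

94.1%

Q = 0.845 × 20268 = 17130 C
n(e⁻) = 17130 / 96500 = 0.1775 mol
Mg²⁺ + 2e⁻ → Mg, so theoretical n(Mg) = 0.08875 mol → 2.158 g
Efficiency = 2.03 / 2.158 = 0.9407 = 94.1%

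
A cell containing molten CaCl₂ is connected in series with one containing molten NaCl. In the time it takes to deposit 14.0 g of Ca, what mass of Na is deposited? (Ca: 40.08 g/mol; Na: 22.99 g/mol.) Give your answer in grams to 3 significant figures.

n(Ca) = 14.0 / 40.08 = 0.3493 mol
Ca²⁺ + 2e⁻ → Ca, so n(e⁻) = 2 × 0.3493 = 0.6986 mol
The cells are in series, so the same charge (and hence the same n(e⁻) = 0.6986 mol) passes through both.
Na⁺ + e⁻ → Na, so n(Na) = 0.6986 mol
m(Na) = 0.6986 × 22.99 = 16.1 g

16.1 g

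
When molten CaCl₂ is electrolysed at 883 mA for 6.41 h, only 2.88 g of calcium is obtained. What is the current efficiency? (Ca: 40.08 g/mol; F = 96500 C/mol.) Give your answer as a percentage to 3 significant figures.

Q = 0.883 × 23076 = 20380 C
n(e⁻) = 20380 / 96500 = 0.2112 mol
Ca²⁺ + 2e⁻ → Ca, so theoretical n(Ca) = 0.1056 mol → 4.232 g
Efficiency = 2.88 / 4.232 = 0.6805 = 68.1%

68.1%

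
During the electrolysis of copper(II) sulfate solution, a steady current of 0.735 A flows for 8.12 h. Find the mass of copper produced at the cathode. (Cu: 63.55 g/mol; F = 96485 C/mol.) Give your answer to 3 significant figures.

Q = 0.735 A × 29232 s = 21490 C
Moles of electrons = 21490 / 96485 = 0.2227 mol
Cu²⁺ + 2e⁻ → Cu, so n(Cu) = 0.2227 / 2 = 0.1114 mol
m = 0.1114 × 63.55 = 7.08 g

7.08 g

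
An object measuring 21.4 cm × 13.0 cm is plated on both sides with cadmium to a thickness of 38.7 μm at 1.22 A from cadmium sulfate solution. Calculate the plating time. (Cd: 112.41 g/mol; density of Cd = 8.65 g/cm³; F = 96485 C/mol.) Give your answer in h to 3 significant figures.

Plated area = 2 × 21.4 × 13.0 = 556.4 cm²
Volume = 556.4 × 38.7×10⁻⁴ cm = 2.153 cm³
m(Cd) = 2.153 × 8.65 = 18.62 g
n(Cd) = 18.62 / 112.41 = 0.1656 mol; n(e⁻) = 2 × 0.1656 = 0.3312 mol
Q = 0.3312 × 96485 = 31960 C
t = 31960 / 1.22 = 26200 s = 7.28 h

7.28 h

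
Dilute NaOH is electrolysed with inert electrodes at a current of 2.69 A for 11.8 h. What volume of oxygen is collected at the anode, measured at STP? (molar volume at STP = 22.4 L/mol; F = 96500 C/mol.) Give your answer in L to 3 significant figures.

6.63 L

Charge passed = 2.69 × 42480 = 1.143×10^5 C
n(e⁻) = Q/F = 1.143×10^5/96500 = 1.184 mol
2H₂O → O₂ + 4H⁺ + 4e⁻, so n(O₂) = 1.184 / 4 = 0.2960 mol
V = 0.2960 × 22.4 = 6.630 L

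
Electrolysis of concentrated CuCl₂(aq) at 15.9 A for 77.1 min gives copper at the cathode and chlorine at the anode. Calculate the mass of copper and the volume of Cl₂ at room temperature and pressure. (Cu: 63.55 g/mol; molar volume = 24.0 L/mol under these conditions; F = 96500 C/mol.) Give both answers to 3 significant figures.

24.2 g Cu; 9.15 L Cl₂

Q = 15.9 × 4626 = 73550 C; n(e⁻) = 73550 / 96500 = 0.7622 mol
Cathode: Cu²⁺ + 2e⁻ → Cu → n(Cu) = 0.7622/2 = 0.3811 mol → 24.2 g
Anode: 2Cl⁻ → Cl₂ + 2e⁻ → n(Cl₂) = 0.7622/2 = 0.3811 mol → 9.15 L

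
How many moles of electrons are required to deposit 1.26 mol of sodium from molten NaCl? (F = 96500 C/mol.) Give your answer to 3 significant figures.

1.26 mol

Na⁺ + e⁻ → Na, so n(e⁻) = 1 × 1.26 = 1.260 mol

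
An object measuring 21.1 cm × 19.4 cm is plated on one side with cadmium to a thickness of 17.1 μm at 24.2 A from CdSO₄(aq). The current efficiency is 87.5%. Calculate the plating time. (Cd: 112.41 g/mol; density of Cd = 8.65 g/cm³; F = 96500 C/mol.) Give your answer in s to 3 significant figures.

491 s

Plated area = 21.1 × 19.4 = 409.3 cm²
Volume = 409.3 × 17.1×10⁻⁴ cm = 0.6999 cm³
m(Cd) = 0.6999 × 8.65 = 6.054 g
n(Cd) = 6.054 / 112.41 = 0.05386 mol; n(e⁻) = 2 × 0.05386 = 0.1077 mol
Q = 0.1077 × 96500 / 0.875 = 11880 C
t = 11880 / 24.2 = 490.9 s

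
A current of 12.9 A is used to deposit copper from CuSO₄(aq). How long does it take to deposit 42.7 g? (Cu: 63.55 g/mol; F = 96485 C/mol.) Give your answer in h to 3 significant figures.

2.79 h

n(Cu) = 42.7 / 63.55 = 0.6719 mol
Cu²⁺ + 2e⁻ → Cu, so n(e⁻) = 2 × 0.6719 = 1.344 mol
Q = 1.344 × 96485 = 1.297×10^5 C
t = Q / I = 1.297×10^5 / 12.9 = 10050 s = 2.79 h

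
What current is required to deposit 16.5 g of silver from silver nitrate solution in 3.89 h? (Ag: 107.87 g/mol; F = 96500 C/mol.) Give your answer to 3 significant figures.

n(Ag) = 16.5 / 107.87 = 0.1530 mol
Ag⁺ + e⁻ → Ag, so n(e⁻) = 0.1530 mol
Q = 0.1530 × 96500 = 14760 C
I = Q / t = 14760 / 14004 s = 1.05 A

1.05 A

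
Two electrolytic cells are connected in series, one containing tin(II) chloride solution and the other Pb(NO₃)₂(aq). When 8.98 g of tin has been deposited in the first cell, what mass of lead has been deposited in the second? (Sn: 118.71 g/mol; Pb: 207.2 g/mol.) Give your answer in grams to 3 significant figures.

15.7 g

n(Sn) = 8.98 / 118.71 = 0.07565 mol
Sn²⁺ + 2e⁻ → Sn, so n(e⁻) = 2 × 0.07565 = 0.1513 mol
Same current for the same time ⇒ same n(e⁻) = 0.1513 mol in both cells.
Pb²⁺ + 2e⁻ → Pb, so n(Pb) = 0.1513 / 2 = 0.07565 mol
m(Pb) = 0.07565 × 207.2 = 15.7 g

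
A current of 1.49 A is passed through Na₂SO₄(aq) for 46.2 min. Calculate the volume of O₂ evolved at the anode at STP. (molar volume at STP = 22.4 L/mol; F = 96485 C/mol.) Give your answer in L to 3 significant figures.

0.240 L

Q = It = 1.49 × 2772 = 4130 C
n(e⁻) = 4130 / 96485 = 0.04280 mol
2H₂O → O₂ + 4H⁺ + 4e⁻, so n(O₂) = 0.04280 / 4 = 0.01070 mol
V = 0.01070 × 22.4 = 0.2397 L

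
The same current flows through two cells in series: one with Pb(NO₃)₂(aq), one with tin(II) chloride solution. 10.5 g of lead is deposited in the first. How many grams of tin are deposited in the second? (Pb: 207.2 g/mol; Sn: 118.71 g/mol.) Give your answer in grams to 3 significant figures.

6.02 g

n(Pb) = 10.5 / 207.2 = 0.05068 mol
Pb²⁺ + 2e⁻ → Pb, so n(e⁻) = 2 × 0.05068 = 0.1014 mol
Since the cells are in series, n(e⁻) in the Sn cell is also 0.1014 mol.
Sn²⁺ + 2e⁻ → Sn, so n(Sn) = 0.1014 / 2 = 0.05070 mol
m(Sn) = 0.05070 × 118.71 = 6.02 g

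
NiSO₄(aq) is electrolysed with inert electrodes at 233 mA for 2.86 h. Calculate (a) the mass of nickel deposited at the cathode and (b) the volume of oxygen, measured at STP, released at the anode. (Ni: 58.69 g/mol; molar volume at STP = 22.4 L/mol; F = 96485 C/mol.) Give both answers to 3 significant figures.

Q = 0.233 × 10296 = 2399 C; n(e⁻) = 2399 / 96485 = 0.02486 mol
Cathode: Ni²⁺ + 2e⁻ → Ni → n(Ni) = 0.02486/2 = 0.01243 mol → 0.730 g
Anode: 2H₂O → O₂ + 4H⁺ + 4e⁻ → n(O₂) = 0.02486/4 = 0.006215 mol → 0.139 L

0.730 g Ni; 0.139 L O₂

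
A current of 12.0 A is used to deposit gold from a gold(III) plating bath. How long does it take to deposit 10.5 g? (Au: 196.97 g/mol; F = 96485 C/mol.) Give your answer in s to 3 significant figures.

1290 s

n(Au) = 10.5 / 196.97 = 0.05331 mol
Au³⁺ + 3e⁻ → Au, so n(e⁻) = 3 × 0.05331 = 0.1599 mol
Q = 0.1599 × 96485 = 15430 C
t = Q / I = 15430 / 12.0 = 1286 s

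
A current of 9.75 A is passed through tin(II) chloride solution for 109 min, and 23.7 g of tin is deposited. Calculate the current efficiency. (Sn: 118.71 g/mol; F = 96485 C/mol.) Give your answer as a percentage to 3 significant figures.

60.4%

Q = 9.75 × 6540 = 63770 C
n(e⁻) = 63770 / 96485 = 0.6609 mol
Sn²⁺ + 2e⁻ → Sn, so theoretical n(Sn) = 0.3305 mol → 39.23 g
Efficiency = 23.7 / 39.23 = 0.6041 = 60.4%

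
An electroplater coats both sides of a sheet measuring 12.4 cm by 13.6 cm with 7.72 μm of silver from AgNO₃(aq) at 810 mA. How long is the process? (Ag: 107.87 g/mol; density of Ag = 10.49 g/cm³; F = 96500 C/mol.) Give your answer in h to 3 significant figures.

Plated area = 2 × 12.4 × 13.6 = 337.3 cm²
Volume = 337.3 × 7.72×10⁻⁴ cm = 0.2604 cm³
m(Ag) = 0.2604 × 10.49 = 2.732 g
n(Ag) = 2.732 / 107.87 = 0.02533 mol; n(e⁻) = 0.02533 mol
Q = 0.02533 × 96500 = 2444 C
t = 2444 / 0.810 = 3017 s = 0.838 h

0.838 h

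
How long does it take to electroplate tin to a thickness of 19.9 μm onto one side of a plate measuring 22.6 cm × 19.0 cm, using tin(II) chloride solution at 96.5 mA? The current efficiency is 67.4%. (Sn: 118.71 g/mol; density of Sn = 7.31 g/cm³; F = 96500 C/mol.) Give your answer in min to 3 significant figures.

Plated area = 22.6 × 19.0 = 429.4 cm²
Volume = 429.4 × 19.9×10⁻⁴ cm = 0.8545 cm³
m(Sn) = 0.8545 × 7.31 = 6.246 g
n(Sn) = 6.246 / 118.71 = 0.05262 mol; n(e⁻) = 2 × 0.05262 = 0.1052 mol
Q = 0.1052 × 96500 / 0.674 = 15060 C
t = 15060 / 0.0965 = 1.561×10^5 s = 2600 min

2600 min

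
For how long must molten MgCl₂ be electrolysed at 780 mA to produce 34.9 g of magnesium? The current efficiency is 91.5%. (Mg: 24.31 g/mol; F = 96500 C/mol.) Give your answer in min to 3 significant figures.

n(Mg) = 34.9 / 24.31 = 1.436 mol
Mg²⁺ + 2e⁻ → Mg, so n(e⁻) = 2 × 1.436 = 2.872 mol
Q = 2.872 × 96500 / 0.915 = 3.029×10^5 C
t = Q / I = 3.029×10^5 / 0.780 = 3.883×10^5 s = 6470 min

6470 min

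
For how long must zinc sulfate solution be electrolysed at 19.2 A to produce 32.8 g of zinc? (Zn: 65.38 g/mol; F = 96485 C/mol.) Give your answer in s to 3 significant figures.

n(Zn) = 32.8 / 65.38 = 0.5017 mol
Zn²⁺ + 2e⁻ → Zn, so n(e⁻) = 2 × 0.5017 = 1.003 mol
Q = 1.003 × 96485 = 96770 C
t = Q / I = 96770 / 19.2 = 5040 s

5040 s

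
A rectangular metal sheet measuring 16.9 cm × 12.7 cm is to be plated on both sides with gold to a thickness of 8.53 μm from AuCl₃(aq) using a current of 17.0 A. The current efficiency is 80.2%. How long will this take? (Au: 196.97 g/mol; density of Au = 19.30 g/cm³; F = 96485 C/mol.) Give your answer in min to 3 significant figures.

12.7 min

Plated area = 2 × 16.9 × 12.7 = 429.3 cm²
Volume = 429.3 × 8.53×10⁻⁴ cm = 0.3662 cm³
m(Au) = 0.3662 × 19.30 = 7.068 g
n(Au) = 7.068 / 196.97 = 0.03588 mol; n(e⁻) = 3 × 0.03588 = 0.1076 mol
Q = 0.1076 × 96485 / 0.802 = 12940 C
t = 12940 / 17.0 = 761.2 s = 12.7 min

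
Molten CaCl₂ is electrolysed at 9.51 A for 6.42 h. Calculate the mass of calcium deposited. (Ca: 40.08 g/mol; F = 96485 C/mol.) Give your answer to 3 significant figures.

Charge passed = 9.51 × 23112 = 2.198×10^5 C
Moles of electrons = 2.198×10^5 / 96485 = 2.278 mol
Ca²⁺ + 2e⁻ → Ca, so n(Ca) = 2.278 / 2 = 1.139 mol
m = 1.139 × 40.08 = 45.7 g

45.7 g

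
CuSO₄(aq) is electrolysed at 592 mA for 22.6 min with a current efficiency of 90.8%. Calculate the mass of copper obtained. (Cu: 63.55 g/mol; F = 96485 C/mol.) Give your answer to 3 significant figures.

Q = 0.592 × 1356 = 802.8 C
n(e⁻) = 802.8 / 96485 = 0.008320 mol
Cu²⁺ + 2e⁻ → Cu, so theoretical m(Cu) = 0.004160 × 63.55 = 0.2644 g
Actual mass = 90.8% × 0.2644 = 0.240 g

0.240 g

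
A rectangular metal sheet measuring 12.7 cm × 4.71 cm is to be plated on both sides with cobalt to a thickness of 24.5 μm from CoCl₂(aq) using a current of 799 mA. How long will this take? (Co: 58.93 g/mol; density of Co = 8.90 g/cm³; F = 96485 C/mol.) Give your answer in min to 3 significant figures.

178 min

Plated area = 2 × 12.7 × 4.71 = 119.6 cm²
Volume = 119.6 × 24.5×10⁻⁴ cm = 0.2930 cm³
m(Co) = 0.2930 × 8.90 = 2.608 g
n(Co) = 2.608 / 58.93 = 0.04426 mol; n(e⁻) = 2 × 0.04426 = 0.08852 mol
Q = 0.08852 × 96485 = 8541 C
t = 8541 / 0.799 = 10690 s = 178 min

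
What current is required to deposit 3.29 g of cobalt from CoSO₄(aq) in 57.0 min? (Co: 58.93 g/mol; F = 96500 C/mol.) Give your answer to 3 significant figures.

3.15 A

n(Co) = 3.29 / 58.93 = 0.05583 mol
Co²⁺ + 2e⁻ → Co, so n(e⁻) = 2 × 0.05583 = 0.1117 mol
Q = 0.1117 × 96500 = 10780 C
I = Q / t = 10780 / 3420 s = 3.15 A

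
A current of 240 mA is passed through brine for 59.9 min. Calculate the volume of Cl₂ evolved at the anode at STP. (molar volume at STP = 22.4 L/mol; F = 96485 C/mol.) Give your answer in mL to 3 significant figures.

Q = 0.240 A × 3594 s = 862.6 C
n(e⁻) = Q/F = 862.6/96485 = 0.008940 mol
2Cl⁻ → Cl₂ + 2e⁻, so n(Cl₂) = 0.008940 / 2 = 0.004470 mol
V = 0.004470 × 22.4 = 0.1001 L
= 100 mL

100 mL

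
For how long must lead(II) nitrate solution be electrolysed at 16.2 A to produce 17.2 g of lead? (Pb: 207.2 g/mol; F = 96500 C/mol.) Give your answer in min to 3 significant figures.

16.5 min

n(Pb) = 17.2 / 207.2 = 0.08301 mol
Pb²⁺ + 2e⁻ → Pb, so n(e⁻) = 2 × 0.08301 = 0.1660 mol
Q = 0.1660 × 96500 = 16020 C
t = Q / I = 16020 / 16.2 = 988.9 s = 16.5 min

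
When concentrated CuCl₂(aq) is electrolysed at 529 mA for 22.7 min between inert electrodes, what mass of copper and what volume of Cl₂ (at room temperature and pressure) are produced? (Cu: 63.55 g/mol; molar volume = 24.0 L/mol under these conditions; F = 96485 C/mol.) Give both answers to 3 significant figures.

Q = 0.529 × 1362 = 720.5 C; n(e⁻) = 720.5 / 96485 = 0.007467 mol
Cathode: Cu²⁺ + 2e⁻ → Cu → n(Cu) = 0.007467/2 = 0.003734 mol → 0.237 g
Anode: 2Cl⁻ → Cl₂ + 2e⁻ → n(Cl₂) = 0.007467/2 = 0.003734 mol → 0.0896 L

0.237 g Cu; 0.0896 L Cl₂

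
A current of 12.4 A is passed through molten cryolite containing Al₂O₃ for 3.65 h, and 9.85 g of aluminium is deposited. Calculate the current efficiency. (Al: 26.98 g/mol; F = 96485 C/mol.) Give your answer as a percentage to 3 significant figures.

Q = 12.4 × 13140 = 1.629×10^5 C
n(e⁻) = 1.629×10^5 / 96485 = 1.688 mol
Al³⁺ + 3e⁻ → Al, so theoretical n(Al) = 0.5627 mol → 15.18 g
Efficiency = 9.85 / 15.18 = 0.6489 = 64.9%

64.9%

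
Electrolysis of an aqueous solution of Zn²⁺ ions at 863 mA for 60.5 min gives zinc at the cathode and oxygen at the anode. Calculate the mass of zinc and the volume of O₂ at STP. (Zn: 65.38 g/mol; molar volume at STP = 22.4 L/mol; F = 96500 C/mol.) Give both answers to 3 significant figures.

Q = 0.863 × 3630 = 3133 C; n(e⁻) = 3133 / 96500 = 0.03247 mol
Cathode: Zn²⁺ + 2e⁻ → Zn → n(Zn) = 0.03247/2 = 0.01624 mol → 1.06 g
Anode: 2H₂O → O₂ + 4H⁺ + 4e⁻ → n(O₂) = 0.03247/4 = 0.008118 mol → 0.182 L

1.06 g Zn; 0.182 L O₂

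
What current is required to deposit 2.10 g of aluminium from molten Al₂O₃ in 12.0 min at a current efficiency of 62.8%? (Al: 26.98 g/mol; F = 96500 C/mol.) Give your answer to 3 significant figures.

n(Al) = 2.10 / 26.98 = 0.07784 mol
Al³⁺ + 3e⁻ → Al, so n(e⁻) = 3 × 0.07784 = 0.2335 mol
Q = 0.2335 × 96500 / 0.628 = 35880 C
I = Q / t = 35880 / 720 s = 49.8 A

49.8 A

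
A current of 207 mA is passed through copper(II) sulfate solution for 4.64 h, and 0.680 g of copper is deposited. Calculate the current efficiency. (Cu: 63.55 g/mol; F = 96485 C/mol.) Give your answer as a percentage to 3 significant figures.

Q = 0.207 × 16704 = 3458 C
n(e⁻) = 3458 / 96485 = 0.03584 mol
Cu²⁺ + 2e⁻ → Cu, so theoretical n(Cu) = 0.01792 mol → 1.139 g
Efficiency = 0.680 / 1.139 = 0.5970 = 59.7%

59.7%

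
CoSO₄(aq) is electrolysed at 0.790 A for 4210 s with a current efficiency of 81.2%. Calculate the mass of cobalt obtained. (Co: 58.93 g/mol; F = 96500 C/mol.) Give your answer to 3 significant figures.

Q = 0.790 × 4210 = 3326 C
n(e⁻) = 3326 / 96500 = 0.03447 mol
Co²⁺ + 2e⁻ → Co, so theoretical m(Co) = 0.01724 × 58.93 = 1.016 g
Actual mass = 81.2% × 1.016 = 0.825 g

0.825 g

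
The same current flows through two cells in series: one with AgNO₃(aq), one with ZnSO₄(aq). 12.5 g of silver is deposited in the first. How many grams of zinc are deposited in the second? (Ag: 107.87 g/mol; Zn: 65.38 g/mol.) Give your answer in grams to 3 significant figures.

3.79 g

n(Ag) = 12.5 / 107.87 = 0.1159 mol
Ag⁺ + e⁻ → Ag, so n(e⁻) = 0.1159 mol
Since the cells are in series, n(e⁻) in the Zn cell is also 0.1159 mol.
Zn²⁺ + 2e⁻ → Zn, so n(Zn) = 0.1159 / 2 = 0.05795 mol
m(Zn) = 0.05795 × 65.38 = 3.79 g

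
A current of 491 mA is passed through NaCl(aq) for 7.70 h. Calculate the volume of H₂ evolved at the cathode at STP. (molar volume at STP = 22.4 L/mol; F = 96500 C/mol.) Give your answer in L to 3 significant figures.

1.58 L

Charge passed = 0.491 × 27720 = 13610 C
Moles of electrons = 13610 / 96500 = 0.1410 mol
2H⁺ + 2e⁻ → H₂, so n(H₂) = 0.1410 / 2 = 0.07050 mol
V = 0.07050 × 22.4 = 1.579 L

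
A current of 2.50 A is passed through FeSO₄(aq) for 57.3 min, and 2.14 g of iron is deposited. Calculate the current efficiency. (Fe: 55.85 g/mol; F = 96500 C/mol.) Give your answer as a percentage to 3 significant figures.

86.0%

Q = 2.50 × 3438 = 8595 C
n(e⁻) = 8595 / 96500 = 0.08907 mol
Fe²⁺ + 2e⁻ → Fe, so theoretical n(Fe) = 0.04454 mol → 2.488 g
Efficiency = 2.14 / 2.488 = 0.8601 = 86.0%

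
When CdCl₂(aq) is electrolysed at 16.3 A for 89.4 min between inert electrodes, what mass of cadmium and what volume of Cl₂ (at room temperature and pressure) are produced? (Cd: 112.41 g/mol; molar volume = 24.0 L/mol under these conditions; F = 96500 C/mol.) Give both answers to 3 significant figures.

Q = 16.3 × 5364 = 87430 C; n(e⁻) = 87430 / 96500 = 0.9060 mol
Cathode: Cd²⁺ + 2e⁻ → Cd → n(Cd) = 0.9060/2 = 0.4530 mol → 50.9 g
Anode: 2Cl⁻ → Cl₂ + 2e⁻ → n(Cl₂) = 0.9060/2 = 0.4530 mol → 10.9 L

50.9 g Cd; 10.9 L Cl₂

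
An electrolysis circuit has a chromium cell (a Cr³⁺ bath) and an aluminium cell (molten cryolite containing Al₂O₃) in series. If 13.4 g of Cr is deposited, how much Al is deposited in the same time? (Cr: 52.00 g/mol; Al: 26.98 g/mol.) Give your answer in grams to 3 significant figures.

6.95 g

n(Cr) = 13.4 / 52.00 = 0.2577 mol
Cr³⁺ + 3e⁻ → Cr, so n(e⁻) = 3 × 0.2577 = 0.7731 mol
Since the cells are in series, n(e⁻) in the Al cell is also 0.7731 mol.
Al³⁺ + 3e⁻ → Al, so n(Al) = 0.7731 / 3 = 0.2577 mol
m(Al) = 0.2577 × 26.98 = 6.95 g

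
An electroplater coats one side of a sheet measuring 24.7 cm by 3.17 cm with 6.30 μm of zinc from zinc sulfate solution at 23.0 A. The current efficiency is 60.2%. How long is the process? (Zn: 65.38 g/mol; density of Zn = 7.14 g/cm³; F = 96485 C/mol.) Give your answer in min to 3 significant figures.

1.25 min

Plated area = 24.7 × 3.17 = 78.30 cm²
Volume = 78.30 × 6.30×10⁻⁴ cm = 0.04933 cm³
m(Zn) = 0.04933 × 7.14 = 0.3522 g
n(Zn) = 0.3522 / 65.38 = 0.005387 mol; n(e⁻) = 2 × 0.005387 = 0.01077 mol
Q = 0.01077 × 96485 / 0.602 = 1726 C
t = 1726 / 23.0 = 75.04 s = 1.25 min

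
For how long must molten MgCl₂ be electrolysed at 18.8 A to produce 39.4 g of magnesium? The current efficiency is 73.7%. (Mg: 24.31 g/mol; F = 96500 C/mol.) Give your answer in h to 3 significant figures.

6.27 h

n(Mg) = 39.4 / 24.31 = 1.621 mol
Mg²⁺ + 2e⁻ → Mg, so n(e⁻) = 2 × 1.621 = 3.242 mol
Q = 3.242 × 96500 / 0.737 = 4.245×10^5 C
t = Q / I = 4.245×10^5 / 18.8 = 22580 s = 6.27 h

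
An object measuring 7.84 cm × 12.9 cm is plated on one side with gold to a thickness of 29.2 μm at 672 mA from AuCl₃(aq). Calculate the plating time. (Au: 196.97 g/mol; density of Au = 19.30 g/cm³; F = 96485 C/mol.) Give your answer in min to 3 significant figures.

Plated area = 7.84 × 12.9 = 101.1 cm²
Volume = 101.1 × 29.2×10⁻⁴ cm = 0.2952 cm³
m(Au) = 0.2952 × 19.30 = 5.697 g
n(Au) = 5.697 / 196.97 = 0.02892 mol; n(e⁻) = 3 × 0.02892 = 0.08676 mol
Q = 0.08676 × 96485 = 8371 C
t = 8371 / 0.672 = 12460 s = 208 min

208 min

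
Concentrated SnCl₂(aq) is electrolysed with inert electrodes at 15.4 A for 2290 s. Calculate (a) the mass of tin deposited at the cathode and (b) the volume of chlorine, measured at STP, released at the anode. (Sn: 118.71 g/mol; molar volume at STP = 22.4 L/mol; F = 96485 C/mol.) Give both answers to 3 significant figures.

21.7 g Sn; 4.09 L Cl₂

Q = 15.4 × 2290 = 35270 C; n(e⁻) = 35270 / 96485 = 0.3655 mol
Cathode: Sn²⁺ + 2e⁻ → Sn → n(Sn) = 0.3655/2 = 0.1828 mol → 21.7 g
Anode: 2Cl⁻ → Cl₂ + 2e⁻ → n(Cl₂) = 0.3655/2 = 0.1828 mol → 4.09 L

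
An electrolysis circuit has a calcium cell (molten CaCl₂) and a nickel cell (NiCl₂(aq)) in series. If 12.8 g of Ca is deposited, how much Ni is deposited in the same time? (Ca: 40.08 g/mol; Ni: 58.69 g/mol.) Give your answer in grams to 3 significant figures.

18.7 g

n(Ca) = 12.8 / 40.08 = 0.3194 mol
Ca²⁺ + 2e⁻ → Ca, so n(e⁻) = 2 × 0.3194 = 0.6388 mol
The cells are in series, so the same charge (and hence the same n(e⁻) = 0.6388 mol) passes through both.
Ni²⁺ + 2e⁻ → Ni, so n(Ni) = 0.6388 / 2 = 0.3194 mol
m(Ni) = 0.3194 × 58.69 = 18.7 g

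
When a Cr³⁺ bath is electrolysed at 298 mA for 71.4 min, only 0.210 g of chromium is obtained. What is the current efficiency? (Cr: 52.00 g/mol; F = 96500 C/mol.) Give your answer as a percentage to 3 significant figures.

91.6%

Q = 0.298 × 4284 = 1277 C
n(e⁻) = 1277 / 96500 = 0.01323 mol
Cr³⁺ + 3e⁻ → Cr, so theoretical n(Cr) = 0.004410 mol → 0.2293 g
Efficiency = 0.210 / 0.2293 = 0.9158 = 91.6%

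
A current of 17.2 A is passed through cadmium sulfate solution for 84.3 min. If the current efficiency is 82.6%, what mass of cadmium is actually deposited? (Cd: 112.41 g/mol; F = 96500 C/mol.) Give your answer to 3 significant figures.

Q = 17.2 × 5058 = 87000 C
n(e⁻) = 87000 / 96500 = 0.9016 mol
Cd²⁺ + 2e⁻ → Cd, so theoretical m(Cd) = 0.4508 × 112.41 = 50.67 g
Actual mass = 82.6% × 50.67 = 41.9 g

41.9 g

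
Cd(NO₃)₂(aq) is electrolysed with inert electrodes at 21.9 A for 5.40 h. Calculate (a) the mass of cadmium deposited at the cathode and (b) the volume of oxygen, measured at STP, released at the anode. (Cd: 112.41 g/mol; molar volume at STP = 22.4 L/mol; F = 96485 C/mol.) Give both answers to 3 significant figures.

248 g Cd; 24.7 L O₂

Q = 21.9 × 19440 = 4.257×10^5 C; n(e⁻) = 4.257×10^5 / 96485 = 4.412 mol
Cathode: Cd²⁺ + 2e⁻ → Cd → n(Cd) = 4.412/2 = 2.206 mol → 248 g
Anode: 2H₂O → O₂ + 4H⁺ + 4e⁻ → n(O₂) = 4.412/4 = 1.103 mol → 24.7 L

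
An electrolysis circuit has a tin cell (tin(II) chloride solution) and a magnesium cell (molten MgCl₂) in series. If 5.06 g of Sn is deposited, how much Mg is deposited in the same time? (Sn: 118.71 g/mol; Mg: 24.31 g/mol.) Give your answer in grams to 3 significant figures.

n(Sn) = 5.06 / 118.71 = 0.04262 mol
Sn²⁺ + 2e⁻ → Sn, so n(e⁻) = 2 × 0.04262 = 0.08524 mol
Same current for the same time ⇒ same n(e⁻) = 0.08524 mol in both cells.
Mg²⁺ + 2e⁻ → Mg, so n(Mg) = 0.08524 / 2 = 0.04262 mol
m(Mg) = 0.04262 × 24.31 = 1.04 g

1.04 g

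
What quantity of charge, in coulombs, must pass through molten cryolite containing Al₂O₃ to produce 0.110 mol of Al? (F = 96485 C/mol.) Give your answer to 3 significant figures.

Al³⁺ + 3e⁻ → Al, so n(e⁻) = 3 × 0.110 = 0.3300 mol
Q = 0.3300 × 96485 = 31840 C

31800 C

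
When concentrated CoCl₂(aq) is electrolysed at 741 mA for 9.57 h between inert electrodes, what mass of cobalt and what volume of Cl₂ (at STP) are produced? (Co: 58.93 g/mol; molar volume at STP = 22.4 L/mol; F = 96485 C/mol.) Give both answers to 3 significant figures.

7.80 g Co; 2.96 L Cl₂

Q = 0.741 × 34452 = 25530 C; n(e⁻) = 25530 / 96485 = 0.2646 mol
Cathode: Co²⁺ + 2e⁻ → Co → n(Co) = 0.2646/2 = 0.1323 mol → 7.80 g
Anode: 2Cl⁻ → Cl₂ + 2e⁻ → n(Cl₂) = 0.2646/2 = 0.1323 mol → 2.96 L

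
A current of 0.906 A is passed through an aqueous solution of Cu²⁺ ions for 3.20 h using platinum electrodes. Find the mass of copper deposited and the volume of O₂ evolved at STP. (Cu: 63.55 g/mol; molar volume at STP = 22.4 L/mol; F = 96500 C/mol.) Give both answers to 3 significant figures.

Q = 0.906 × 11520 = 10440 C; n(e⁻) = 10440 / 96500 = 0.1082 mol
Cathode: Cu²⁺ + 2e⁻ → Cu → n(Cu) = 0.1082/2 = 0.05410 mol → 3.44 g
Anode: 2H₂O → O₂ + 4H⁺ + 4e⁻ → n(O₂) = 0.1082/4 = 0.02705 mol → 0.606 L

3.44 g Cu; 0.606 L O₂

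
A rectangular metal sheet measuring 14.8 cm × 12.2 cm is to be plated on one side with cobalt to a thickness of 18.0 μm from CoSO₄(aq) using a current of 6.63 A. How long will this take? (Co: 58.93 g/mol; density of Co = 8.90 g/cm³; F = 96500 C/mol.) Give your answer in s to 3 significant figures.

1430 s

Plated area = 14.8 × 12.2 = 180.6 cm²
Volume = 180.6 × 18.0×10⁻⁴ cm = 0.3251 cm³
m(Co) = 0.3251 × 8.90 = 2.893 g
n(Co) = 2.893 / 58.93 = 0.04909 mol; n(e⁻) = 2 × 0.04909 = 0.09818 mol
Q = 0.09818 × 96500 = 9474 C
t = 9474 / 6.63 = 1429 s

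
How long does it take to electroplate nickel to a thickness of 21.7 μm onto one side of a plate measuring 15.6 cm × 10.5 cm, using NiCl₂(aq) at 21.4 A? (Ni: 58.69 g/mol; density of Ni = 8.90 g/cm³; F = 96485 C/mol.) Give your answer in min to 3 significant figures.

8.10 min

Plated area = 15.6 × 10.5 = 163.8 cm²
Volume = 163.8 × 21.7×10⁻⁴ cm = 0.3554 cm³
m(Ni) = 0.3554 × 8.90 = 3.163 g
n(Ni) = 3.163 / 58.69 = 0.05389 mol; n(e⁻) = 2 × 0.05389 = 0.1078 mol
Q = 0.1078 × 96485 = 10400 C
t = 10400 / 21.4 = 486.0 s = 8.10 min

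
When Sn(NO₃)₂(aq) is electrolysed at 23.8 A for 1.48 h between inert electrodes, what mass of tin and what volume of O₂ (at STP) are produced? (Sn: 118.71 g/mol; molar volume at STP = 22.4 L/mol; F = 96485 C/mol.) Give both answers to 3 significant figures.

78.0 g Sn; 7.36 L O₂

Q = 23.8 × 5328 = 1.268×10^5 C; n(e⁻) = 1.268×10^5 / 96485 = 1.314 mol
Cathode: Sn²⁺ + 2e⁻ → Sn → n(Sn) = 1.314/2 = 0.6570 mol → 78.0 g
Anode: 2H₂O → O₂ + 4H⁺ + 4e⁻ → n(O₂) = 1.314/4 = 0.3285 mol → 7.36 L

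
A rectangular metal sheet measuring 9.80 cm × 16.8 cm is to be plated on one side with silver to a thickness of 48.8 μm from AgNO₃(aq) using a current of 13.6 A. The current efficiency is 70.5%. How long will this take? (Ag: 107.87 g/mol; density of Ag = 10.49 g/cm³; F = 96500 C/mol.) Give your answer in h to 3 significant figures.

Plated area = 9.80 × 16.8 = 164.6 cm²
Volume = 164.6 × 48.8×10⁻⁴ cm = 0.8032 cm³
m(Ag) = 0.8032 × 10.49 = 8.426 g
n(Ag) = 8.426 / 107.87 = 0.07811 mol; n(e⁻) = 0.07811 mol
Q = 0.07811 × 96500 / 0.705 = 10690 C
t = 10690 / 13.6 = 786.0 s = 0.218 h

0.218 h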